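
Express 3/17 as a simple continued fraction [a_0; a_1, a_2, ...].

Run the Euclidean algorithm on 3 and 17; the successive quotients are the partial quotients a_0, a_1, ... (each step inverts the fractional part left over by the previous one):
  3 = 0*17 + 3, so a_0 = 0.
  17 = 5*3 + 2, so a_1 = 5.
  3 = 1*2 + 1, so a_2 = 1.
  2 = 2*1 + 0, so a_3 = 2.
The remainder reaches 0 after 4 divisions, so the expansion has 4 partial quotients, read off in order.

[0; 5, 1, 2]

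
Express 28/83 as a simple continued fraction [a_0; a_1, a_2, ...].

Run the Euclidean algorithm on 28 and 83; the successive quotients are the partial quotients a_0, a_1, ... (each step inverts the fractional part left over by the previous one):
  28 = 0*83 + 28, so a_0 = 0.
  83 = 2*28 + 27, so a_1 = 2.
  28 = 1*27 + 1, so a_2 = 1.
  27 = 27*1 + 0, so a_3 = 27.
The remainder reaches 0 after 4 divisions, so the expansion has 4 partial quotients, read off in order.

[0; 2, 1, 27]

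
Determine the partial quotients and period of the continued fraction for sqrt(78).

[8; (1, 4, 1, 16)]

Write x_i = (sqrt(78) + m_i)/d_i with (m_0, d_0) = (0, 1). a_0 = floor(sqrt(78)) = 8, since 8^2 = 64 <= 78 < 81 = 9^2.
Iterate m_{i+1} = d_i*a_i - m_i, d_{i+1} = (78 - m_{i+1}^2)/d_i, a_{i+1} = floor((a_0 + m_{i+1})/d_{i+1}):
  m_1 = 1*8 - 0 = 8, d_1 = (78 - 8^2)/1 = 14/1 = 14, a_1 = floor((8 + 8)/14) = 1.
  m_2 = 14*1 - 8 = 6, d_2 = (78 - 6^2)/14 = 42/14 = 3, a_2 = floor((8 + 6)/3) = 4.
  m_3 = 3*4 - 6 = 6, d_3 = (78 - 6^2)/3 = 42/3 = 14, a_3 = floor((8 + 6)/14) = 1.
  m_4 = 14*1 - 6 = 8, d_4 = (78 - 8^2)/14 = 14/14 = 1, a_4 = floor((8 + 8)/1) = 16.
  m_5 = 1*16 - 8 = 8, d_5 = (78 - 8^2)/1 = 14/1 = 14: (m_5, d_5) = (m_1, d_1) = (8, 14), so from here the quotients repeat a_1, ..., a_4; the period length is 4.
Hence the expansion of sqrt(78) is a_0 = 8 followed by the repeating block 1, 4, 1, 16 (period 4).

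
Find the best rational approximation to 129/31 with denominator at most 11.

Expand x = 129/31 as a continued fraction with the Euclidean algorithm:
  129 = 4*31 + 5, so a_0 = 4.
  31 = 6*5 + 1, so a_1 = 6.
  5 = 5*1 + 0, so a_2 = 5.
so x = [4; 6, 5].
Convergents (p_i = a_i*p_{i-1} + p_{i-2}, q_i = a_i*q_{i-1} + q_{i-2} with p_{-2}=0, p_{-1}=1, q_{-2}=1, q_{-1}=0), until the denominator exceeds 11:
  i=0: a_0=4, p_0 = 4*1 + 0 = 4, q_0 = 4*0 + 1 = 1.
  i=1: a_1=6, p_1 = 6*4 + 1 = 25, q_1 = 6*1 + 0 = 6.
  i=2: a_2=5, p_2 = 5*25 + 4 = 129, q_2 = 5*6 + 1 = 31.
q_2 = 31 > 11, so the last convergent with denominator <= 11 is p_1/q_1 = 25/6.
The closest fraction with denominator <= 11 is either p_1/q_1 or the intermediate fraction (k*p_1 + p_0)/(k*q_1 + q_0) with the largest k >= 1 whose denominator stays <= 11; these approach x as k grows, and every other convergent or intermediate fraction in range is farther away.
Largest k: floor((11 - q_0)/q_1) = floor((11 - 1)/6) = 1.
That gives (1*25 + 4)/(1*6 + 1) = 29/7.
Compare the errors: |x - 25/6| = |129*6 - 25*31|/(31*6) = 1/186, and |x - 29/7| = |129*7 - 29*31|/(31*7) = 4/217.
Cross-multiplying, 1*217 = 217 < 744 = 4*186, so 1/186 is smaller: the convergent 25/6 is closer to x than 29/7.

25/6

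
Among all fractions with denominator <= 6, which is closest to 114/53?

13/6

Expand x = 114/53 as a continued fraction with the Euclidean algorithm:
  114 = 2*53 + 8, so a_0 = 2.
  53 = 6*8 + 5, so a_1 = 6.
  8 = 1*5 + 3, so a_2 = 1.
  5 = 1*3 + 2, so a_3 = 1.
  3 = 1*2 + 1, so a_4 = 1.
  2 = 2*1 + 0, so a_5 = 2.
so x = [2; 6, 1, 1, 1, 2].
Convergents (p_i = a_i*p_{i-1} + p_{i-2}, q_i = a_i*q_{i-1} + q_{i-2} with p_{-2}=0, p_{-1}=1, q_{-2}=1, q_{-1}=0), until the denominator exceeds 6:
  i=0: a_0=2, p_0 = 2*1 + 0 = 2, q_0 = 2*0 + 1 = 1.
  i=1: a_1=6, p_1 = 6*2 + 1 = 13, q_1 = 6*1 + 0 = 6.
  i=2: a_2=1, p_2 = 1*13 + 2 = 15, q_2 = 1*6 + 1 = 7.
q_2 = 7 > 6, so the last convergent with denominator <= 6 is p_1/q_1 = 13/6.
The closest fraction with denominator <= 6 is either p_1/q_1 or the intermediate fraction (k*p_1 + p_0)/(k*q_1 + q_0) with the largest k >= 1 whose denominator stays <= 6; these approach x as k grows, and every other convergent or intermediate fraction in range is farther away.
Largest k: floor((6 - q_0)/q_1) = floor((6 - 1)/6) = 0.
Since k = 0, no intermediate fraction beyond p_1/q_1 has denominator <= 6, so the convergent 13/6 is the closest (its error is |114*6 - 13*53|/(53*6) = 5/318).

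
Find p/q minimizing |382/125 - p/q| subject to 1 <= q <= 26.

Expand x = 382/125 as a continued fraction with the Euclidean algorithm:
  382 = 3*125 + 7, so a_0 = 3.
  125 = 17*7 + 6, so a_1 = 17.
  7 = 1*6 + 1, so a_2 = 1.
  6 = 6*1 + 0, so a_3 = 6.
so x = [3; 17, 1, 6].
Convergents (p_i = a_i*p_{i-1} + p_{i-2}, q_i = a_i*q_{i-1} + q_{i-2} with p_{-2}=0, p_{-1}=1, q_{-2}=1, q_{-1}=0), until the denominator exceeds 26:
  i=0: a_0=3, p_0 = 3*1 + 0 = 3, q_0 = 3*0 + 1 = 1.
  i=1: a_1=17, p_1 = 17*3 + 1 = 52, q_1 = 17*1 + 0 = 17.
  i=2: a_2=1, p_2 = 1*52 + 3 = 55, q_2 = 1*17 + 1 = 18.
  i=3: a_3=6, p_3 = 6*55 + 52 = 382, q_3 = 6*18 + 17 = 125.
q_3 = 125 > 26, so the last convergent with denominator <= 26 is p_2/q_2 = 55/18.
The closest fraction with denominator <= 26 is either p_2/q_2 or the intermediate fraction (k*p_2 + p_1)/(k*q_2 + q_1) with the largest k >= 1 whose denominator stays <= 26; these approach x as k grows, and every other convergent or intermediate fraction in range is farther away.
Largest k: floor((26 - q_1)/q_2) = floor((26 - 17)/18) = 0.
Since k = 0, no intermediate fraction beyond p_2/q_2 has denominator <= 26, so the convergent 55/18 is the closest (its error is |382*18 - 55*125|/(125*18) = 1/2250).

55/18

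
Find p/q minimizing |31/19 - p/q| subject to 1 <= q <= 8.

Expand x = 31/19 as a continued fraction with the Euclidean algorithm:
  31 = 1*19 + 12, so a_0 = 1.
  19 = 1*12 + 7, so a_1 = 1.
  12 = 1*7 + 5, so a_2 = 1.
  7 = 1*5 + 2, so a_3 = 1.
  5 = 2*2 + 1, so a_4 = 2.
  2 = 2*1 + 0, so a_5 = 2.
so x = [1; 1, 1, 1, 2, 2].
Convergents (p_i = a_i*p_{i-1} + p_{i-2}, q_i = a_i*q_{i-1} + q_{i-2} with p_{-2}=0, p_{-1}=1, q_{-2}=1, q_{-1}=0), until the denominator exceeds 8:
  i=0: a_0=1, p_0 = 1*1 + 0 = 1, q_0 = 1*0 + 1 = 1.
  i=1: a_1=1, p_1 = 1*1 + 1 = 2, q_1 = 1*1 + 0 = 1.
  i=2: a_2=1, p_2 = 1*2 + 1 = 3, q_2 = 1*1 + 1 = 2.
  i=3: a_3=1, p_3 = 1*3 + 2 = 5, q_3 = 1*2 + 1 = 3.
  i=4: a_4=2, p_4 = 2*5 + 3 = 13, q_4 = 2*3 + 2 = 8.
  i=5: a_5=2, p_5 = 2*13 + 5 = 31, q_5 = 2*8 + 3 = 19.
q_5 = 19 > 8, so the last convergent with denominator <= 8 is p_4/q_4 = 13/8.
The closest fraction with denominator <= 8 is either p_4/q_4 or the intermediate fraction (k*p_4 + p_3)/(k*q_4 + q_3) with the largest k >= 1 whose denominator stays <= 8; these approach x as k grows, and every other convergent or intermediate fraction in range is farther away.
Largest k: floor((8 - q_3)/q_4) = floor((8 - 3)/8) = 0.
Since k = 0, no intermediate fraction beyond p_4/q_4 has denominator <= 8, so the convergent 13/8 is the closest (its error is |31*8 - 13*19|/(19*8) = 1/152).

13/8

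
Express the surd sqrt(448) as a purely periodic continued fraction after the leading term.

Write x_i = (sqrt(448) + m_i)/d_i with (m_0, d_0) = (0, 1). a_0 = floor(sqrt(448)) = 21, since 21^2 = 441 <= 448 < 484 = 22^2.
Iterate m_{i+1} = d_i*a_i - m_i, d_{i+1} = (448 - m_{i+1}^2)/d_i, a_{i+1} = floor((a_0 + m_{i+1})/d_{i+1}):
  m_1 = 1*21 - 0 = 21, d_1 = (448 - 21^2)/1 = 7/1 = 7, a_1 = floor((21 + 21)/7) = 6.
  m_2 = 7*6 - 21 = 21, d_2 = (448 - 21^2)/7 = 7/7 = 1, a_2 = floor((21 + 21)/1) = 42.
  m_3 = 1*42 - 21 = 21, d_3 = (448 - 21^2)/1 = 7/1 = 7: (m_3, d_3) = (m_1, d_1) = (21, 7), so from here the quotients repeat a_1, a_2; the period length is 2.
Hence the expansion of sqrt(448) is a_0 = 21 followed by the repeating block 6, 42 (period 2).

[21; (6, 42)]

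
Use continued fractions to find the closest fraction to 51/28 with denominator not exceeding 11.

Expand x = 51/28 as a continued fraction with the Euclidean algorithm:
  51 = 1*28 + 23, so a_0 = 1.
  28 = 1*23 + 5, so a_1 = 1.
  23 = 4*5 + 3, so a_2 = 4.
  5 = 1*3 + 2, so a_3 = 1.
  3 = 1*2 + 1, so a_4 = 1.
  2 = 2*1 + 0, so a_5 = 2.
so x = [1; 1, 4, 1, 1, 2].
Convergents (p_i = a_i*p_{i-1} + p_{i-2}, q_i = a_i*q_{i-1} + q_{i-2} with p_{-2}=0, p_{-1}=1, q_{-2}=1, q_{-1}=0), until the denominator exceeds 11:
  i=0: a_0=1, p_0 = 1*1 + 0 = 1, q_0 = 1*0 + 1 = 1.
  i=1: a_1=1, p_1 = 1*1 + 1 = 2, q_1 = 1*1 + 0 = 1.
  i=2: a_2=4, p_2 = 4*2 + 1 = 9, q_2 = 4*1 + 1 = 5.
  i=3: a_3=1, p_3 = 1*9 + 2 = 11, q_3 = 1*5 + 1 = 6.
  i=4: a_4=1, p_4 = 1*11 + 9 = 20, q_4 = 1*6 + 5 = 11.
  i=5: a_5=2, p_5 = 2*20 + 11 = 51, q_5 = 2*11 + 6 = 28.
q_5 = 28 > 11, so the last convergent with denominator <= 11 is p_4/q_4 = 20/11.
The closest fraction with denominator <= 11 is either p_4/q_4 or the intermediate fraction (k*p_4 + p_3)/(k*q_4 + q_3) with the largest k >= 1 whose denominator stays <= 11; these approach x as k grows, and every other convergent or intermediate fraction in range is farther away.
Largest k: floor((11 - q_3)/q_4) = floor((11 - 6)/11) = 0.
Since k = 0, no intermediate fraction beyond p_4/q_4 has denominator <= 11, so the convergent 20/11 is the closest (its error is |51*11 - 20*28|/(28*11) = 1/308).

20/11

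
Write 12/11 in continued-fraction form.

[1; 11]

Run the Euclidean algorithm on 12 and 11; the successive quotients are the partial quotients a_0, a_1, ... (each step inverts the fractional part left over by the previous one):
  12 = 1*11 + 1, so a_0 = 1.
  11 = 11*1 + 0, so a_1 = 11.
The remainder reaches 0 after 2 divisions, so the expansion has 2 partial quotients, read off in order.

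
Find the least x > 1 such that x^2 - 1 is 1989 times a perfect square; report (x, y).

(x, y) = (5544449, 124320)

First expand sqrt(1989) as a continued fraction. With x_i = (sqrt(1989) + m_i)/d_i and (m_0, d_0) = (0, 1): a_0 = floor(sqrt(1989)) = 44, since 44^2 = 1936 <= 1989 < 2025 = 45^2.
Iterate m_{i+1} = d_i*a_i - m_i, d_{i+1} = (1989 - m_{i+1}^2)/d_i, a_{i+1} = floor((a_0 + m_{i+1})/d_{i+1}):
  m_1 = 1*44 - 0 = 44, d_1 = (1989 - 44^2)/1 = 53/1 = 53, a_1 = floor((44 + 44)/53) = 1.
  m_2 = 53*1 - 44 = 9, d_2 = (1989 - 9^2)/53 = 1908/53 = 36, a_2 = floor((44 + 9)/36) = 1.
  m_3 = 36*1 - 9 = 27, d_3 = (1989 - 27^2)/36 = 1260/36 = 35, a_3 = floor((44 + 27)/35) = 2.
  m_4 = 35*2 - 27 = 43, d_4 = (1989 - 43^2)/35 = 140/35 = 4, a_4 = floor((44 + 43)/4) = 21.
  m_5 = 4*21 - 43 = 41, d_5 = (1989 - 41^2)/4 = 308/4 = 77, a_5 = floor((44 + 41)/77) = 1.
  m_6 = 77*1 - 41 = 36, d_6 = (1989 - 36^2)/77 = 693/77 = 9, a_6 = floor((44 + 36)/9) = 8.
  m_7 = 9*8 - 36 = 36, d_7 = (1989 - 36^2)/9 = 693/9 = 77, a_7 = floor((44 + 36)/77) = 1.
  m_8 = 77*1 - 36 = 41, d_8 = (1989 - 41^2)/77 = 308/77 = 4, a_8 = floor((44 + 41)/4) = 21.
  m_9 = 4*21 - 41 = 43, d_9 = (1989 - 43^2)/4 = 140/4 = 35, a_9 = floor((44 + 43)/35) = 2.
  m_10 = 35*2 - 43 = 27, d_10 = (1989 - 27^2)/35 = 1260/35 = 36, a_10 = floor((44 + 27)/36) = 1.
  m_11 = 36*1 - 27 = 9, d_11 = (1989 - 9^2)/36 = 1908/36 = 53, a_11 = floor((44 + 9)/53) = 1.
  m_12 = 53*1 - 9 = 44, d_12 = (1989 - 44^2)/53 = 53/53 = 1, a_12 = floor((44 + 44)/1) = 88.
  m_13 = 1*88 - 44 = 44, d_13 = (1989 - 44^2)/1 = 53/1 = 53: (m_13, d_13) = (m_1, d_1) = (44, 53), so from here the quotients repeat a_1, ..., a_12; the period length is 12.
So sqrt(1989) = [44; (1, 1, 2, 21, 1, 8, 1, 21, 2, 1, 1, 88)] with period length k = 12.
k is even, so the fundamental solution of x^2 - 1989y^2 = 1 is (p_{k-1}, q_{k-1}) = (p_11, q_11); compute convergents through index 11.
Convergents (p_i = a_i*p_{i-1} + p_{i-2}, q_i = a_i*q_{i-1} + q_{i-2} with p_{-2}=0, p_{-1}=1, q_{-2}=1, q_{-1}=0):
  i=0: a_0=44, p_0 = 44*1 + 0 = 44, q_0 = 44*0 + 1 = 1.
  i=1: a_1=1, p_1 = 1*44 + 1 = 45, q_1 = 1*1 + 0 = 1.
  i=2: a_2=1, p_2 = 1*45 + 44 = 89, q_2 = 1*1 + 1 = 2.
  i=3: a_3=2, p_3 = 2*89 + 45 = 223, q_3 = 2*2 + 1 = 5.
  i=4: a_4=21, p_4 = 21*223 + 89 = 4772, q_4 = 21*5 + 2 = 107.
  i=5: a_5=1, p_5 = 1*4772 + 223 = 4995, q_5 = 1*107 + 5 = 112.
  i=6: a_6=8, p_6 = 8*4995 + 4772 = 44732, q_6 = 8*112 + 107 = 1003.
  i=7: a_7=1, p_7 = 1*44732 + 4995 = 49727, q_7 = 1*1003 + 112 = 1115.
  i=8: a_8=21, p_8 = 21*49727 + 44732 = 1088999, q_8 = 21*1115 + 1003 = 24418.
  i=9: a_9=2, p_9 = 2*1088999 + 49727 = 2227725, q_9 = 2*24418 + 1115 = 49951.
  i=10: a_10=1, p_10 = 1*2227725 + 1088999 = 3316724, q_10 = 1*49951 + 24418 = 74369.
  i=11: a_11=1, p_11 = 1*3316724 + 2227725 = 5544449, q_11 = 1*74369 + 49951 = 124320.
Check: 5544449^2 - 1989*124320^2 = 30740914713601 - 30740914713600 = 1, so (x, y) = (5544449, 124320) solves the equation, and by the theorem it is the least positive solution.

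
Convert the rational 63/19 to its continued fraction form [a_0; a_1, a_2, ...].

[3; 3, 6]

Run the Euclidean algorithm on 63 and 19; the successive quotients are the partial quotients a_0, a_1, ... (each step inverts the fractional part left over by the previous one):
  63 = 3*19 + 6, so a_0 = 3.
  19 = 3*6 + 1, so a_1 = 3.
  6 = 6*1 + 0, so a_2 = 6.
The remainder reaches 0 after 3 divisions, so the expansion has 3 partial quotients, read off in order.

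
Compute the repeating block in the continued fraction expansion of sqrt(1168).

Write x_i = (sqrt(1168) + m_i)/d_i with (m_0, d_0) = (0, 1). a_0 = floor(sqrt(1168)) = 34, since 34^2 = 1156 <= 1168 < 1225 = 35^2.
Iterate m_{i+1} = d_i*a_i - m_i, d_{i+1} = (1168 - m_{i+1}^2)/d_i, a_{i+1} = floor((a_0 + m_{i+1})/d_{i+1}):
  m_1 = 1*34 - 0 = 34, d_1 = (1168 - 34^2)/1 = 12/1 = 12, a_1 = floor((34 + 34)/12) = 5.
  m_2 = 12*5 - 34 = 26, d_2 = (1168 - 26^2)/12 = 492/12 = 41, a_2 = floor((34 + 26)/41) = 1.
  m_3 = 41*1 - 26 = 15, d_3 = (1168 - 15^2)/41 = 943/41 = 23, a_3 = floor((34 + 15)/23) = 2.
  m_4 = 23*2 - 15 = 31, d_4 = (1168 - 31^2)/23 = 207/23 = 9, a_4 = floor((34 + 31)/9) = 7.
  m_5 = 9*7 - 31 = 32, d_5 = (1168 - 32^2)/9 = 144/9 = 16, a_5 = floor((34 + 32)/16) = 4.
  m_6 = 16*4 - 32 = 32, d_6 = (1168 - 32^2)/16 = 144/16 = 9, a_6 = floor((34 + 32)/9) = 7.
  m_7 = 9*7 - 32 = 31, d_7 = (1168 - 31^2)/9 = 207/9 = 23, a_7 = floor((34 + 31)/23) = 2.
  m_8 = 23*2 - 31 = 15, d_8 = (1168 - 15^2)/23 = 943/23 = 41, a_8 = floor((34 + 15)/41) = 1.
  m_9 = 41*1 - 15 = 26, d_9 = (1168 - 26^2)/41 = 492/41 = 12, a_9 = floor((34 + 26)/12) = 5.
  m_10 = 12*5 - 26 = 34, d_10 = (1168 - 34^2)/12 = 12/12 = 1, a_10 = floor((34 + 34)/1) = 68.
  m_11 = 1*68 - 34 = 34, d_11 = (1168 - 34^2)/1 = 12/1 = 12: (m_11, d_11) = (m_1, d_1) = (34, 12), so from here the quotients repeat a_1, ..., a_10; the period length is 10.
Hence the expansion of sqrt(1168) is a_0 = 34 followed by the repeating block 5, 1, 2, 7, 4, 7, 2, 1, 5, 68 (period 10).

[34; (5, 1, 2, 7, 4, 7, 2, 1, 5, 68)]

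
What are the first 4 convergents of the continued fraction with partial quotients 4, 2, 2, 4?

Using the convergent recurrence p_i = a_i*p_{i-1} + p_{i-2}, q_i = a_i*q_{i-1} + q_{i-2} with p_{-2}=0, p_{-1}=1, q_{-2}=1, q_{-1}=0:
  i=0: a_0=4, p_0 = 4*1 + 0 = 4, q_0 = 4*0 + 1 = 1.
  i=1: a_1=2, p_1 = 2*4 + 1 = 9, q_1 = 2*1 + 0 = 2.
  i=2: a_2=2, p_2 = 2*9 + 4 = 22, q_2 = 2*2 + 1 = 5.
  i=3: a_3=4, p_3 = 4*22 + 9 = 97, q_3 = 4*5 + 2 = 22.

4/1, 9/2, 22/5, 97/22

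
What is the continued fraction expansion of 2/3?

Run the Euclidean algorithm on 2 and 3; the successive quotients are the partial quotients a_0, a_1, ... (each step inverts the fractional part left over by the previous one):
  2 = 0*3 + 2, so a_0 = 0.
  3 = 1*2 + 1, so a_1 = 1.
  2 = 2*1 + 0, so a_2 = 2.
The remainder reaches 0 after 3 divisions, so the expansion has 3 partial quotients, read off in order.

[0; 1, 2]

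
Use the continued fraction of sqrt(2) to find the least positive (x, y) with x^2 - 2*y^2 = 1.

First expand sqrt(2) as a continued fraction. With x_i = (sqrt(2) + m_i)/d_i and (m_0, d_0) = (0, 1): a_0 = floor(sqrt(2)) = 1, since 1^2 = 1 <= 2 < 4 = 2^2.
Iterate m_{i+1} = d_i*a_i - m_i, d_{i+1} = (2 - m_{i+1}^2)/d_i, a_{i+1} = floor((a_0 + m_{i+1})/d_{i+1}):
  m_1 = 1*1 - 0 = 1, d_1 = (2 - 1^2)/1 = 1/1 = 1, a_1 = floor((1 + 1)/1) = 2.
  m_2 = 1*2 - 1 = 1, d_2 = (2 - 1^2)/1 = 1/1 = 1: (m_2, d_2) = (m_1, d_1) = (1, 1), so from here the quotient a_1 repeats; the period length is 1.
So sqrt(2) = [1; (2)] with period length k = 1.
k is odd, so (p_{k-1}, q_{k-1}) only solves x^2 - 2y^2 = -1 and the fundamental solution of x^2 - 2y^2 = 1 is (p_{2k-1}, q_{2k-1}) = (p_1, q_1); compute convergents through index 1, running through the period twice.
Convergents (p_i = a_i*p_{i-1} + p_{i-2}, q_i = a_i*q_{i-1} + q_{i-2} with p_{-2}=0, p_{-1}=1, q_{-2}=1, q_{-1}=0):
  i=0: a_0=1, p_0 = 1*1 + 0 = 1, q_0 = 1*0 + 1 = 1.
  i=1: a_1=2, p_1 = 2*1 + 1 = 3, q_1 = 2*1 + 0 = 2.
Indeed p_0^2 - 2*q_0^2 = 1 - 2 = -1, not +1.
Check: 3^2 - 2*2^2 = 9 - 8 = 1, so (x, y) = (3, 2) solves the equation, and by the theorem it is the least positive solution.

(x, y) = (3, 2)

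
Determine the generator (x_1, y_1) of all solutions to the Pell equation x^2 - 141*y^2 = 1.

First expand sqrt(141) as a continued fraction. With x_i = (sqrt(141) + m_i)/d_i and (m_0, d_0) = (0, 1): a_0 = floor(sqrt(141)) = 11, since 11^2 = 121 <= 141 < 144 = 12^2.
Iterate m_{i+1} = d_i*a_i - m_i, d_{i+1} = (141 - m_{i+1}^2)/d_i, a_{i+1} = floor((a_0 + m_{i+1})/d_{i+1}):
  m_1 = 1*11 - 0 = 11, d_1 = (141 - 11^2)/1 = 20/1 = 20, a_1 = floor((11 + 11)/20) = 1.
  m_2 = 20*1 - 11 = 9, d_2 = (141 - 9^2)/20 = 60/20 = 3, a_2 = floor((11 + 9)/3) = 6.
  m_3 = 3*6 - 9 = 9, d_3 = (141 - 9^2)/3 = 60/3 = 20, a_3 = floor((11 + 9)/20) = 1.
  m_4 = 20*1 - 9 = 11, d_4 = (141 - 11^2)/20 = 20/20 = 1, a_4 = floor((11 + 11)/1) = 22.
  m_5 = 1*22 - 11 = 11, d_5 = (141 - 11^2)/1 = 20/1 = 20: (m_5, d_5) = (m_1, d_1) = (11, 20), so from here the quotients repeat a_1, ..., a_4; the period length is 4.
So sqrt(141) = [11; (1, 6, 1, 22)] with period length k = 4.
k is even, so the fundamental solution of x^2 - 141y^2 = 1 is (p_{k-1}, q_{k-1}) = (p_3, q_3); compute convergents through index 3.
Convergents (p_i = a_i*p_{i-1} + p_{i-2}, q_i = a_i*q_{i-1} + q_{i-2} with p_{-2}=0, p_{-1}=1, q_{-2}=1, q_{-1}=0):
  i=0: a_0=11, p_0 = 11*1 + 0 = 11, q_0 = 11*0 + 1 = 1.
  i=1: a_1=1, p_1 = 1*11 + 1 = 12, q_1 = 1*1 + 0 = 1.
  i=2: a_2=6, p_2 = 6*12 + 11 = 83, q_2 = 6*1 + 1 = 7.
  i=3: a_3=1, p_3 = 1*83 + 12 = 95, q_3 = 1*7 + 1 = 8.
Check: 95^2 - 141*8^2 = 9025 - 9024 = 1, so (x, y) = (95, 8) solves the equation, and by the theorem it is the least positive solution.

(x, y) = (95, 8)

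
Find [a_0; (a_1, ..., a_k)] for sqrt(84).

[9; (6, 18)]

Write x_i = (sqrt(84) + m_i)/d_i with (m_0, d_0) = (0, 1). a_0 = floor(sqrt(84)) = 9, since 9^2 = 81 <= 84 < 100 = 10^2.
Iterate m_{i+1} = d_i*a_i - m_i, d_{i+1} = (84 - m_{i+1}^2)/d_i, a_{i+1} = floor((a_0 + m_{i+1})/d_{i+1}):
  m_1 = 1*9 - 0 = 9, d_1 = (84 - 9^2)/1 = 3/1 = 3, a_1 = floor((9 + 9)/3) = 6.
  m_2 = 3*6 - 9 = 9, d_2 = (84 - 9^2)/3 = 3/3 = 1, a_2 = floor((9 + 9)/1) = 18.
  m_3 = 1*18 - 9 = 9, d_3 = (84 - 9^2)/1 = 3/1 = 3: (m_3, d_3) = (m_1, d_1) = (9, 3), so from here the quotients repeat a_1, a_2; the period length is 2.
Hence the expansion of sqrt(84) is a_0 = 9 followed by the repeating block 6, 18 (period 2).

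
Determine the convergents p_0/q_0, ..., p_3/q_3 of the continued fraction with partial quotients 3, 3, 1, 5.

Using the convergent recurrence p_i = a_i*p_{i-1} + p_{i-2}, q_i = a_i*q_{i-1} + q_{i-2} with p_{-2}=0, p_{-1}=1, q_{-2}=1, q_{-1}=0:
  i=0: a_0=3, p_0 = 3*1 + 0 = 3, q_0 = 3*0 + 1 = 1.
  i=1: a_1=3, p_1 = 3*3 + 1 = 10, q_1 = 3*1 + 0 = 3.
  i=2: a_2=1, p_2 = 1*10 + 3 = 13, q_2 = 1*3 + 1 = 4.
  i=3: a_3=5, p_3 = 5*13 + 10 = 75, q_3 = 5*4 + 3 = 23.

3/1, 10/3, 13/4, 75/23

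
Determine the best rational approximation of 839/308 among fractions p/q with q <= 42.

79/29

Expand x = 839/308 as a continued fraction with the Euclidean algorithm:
  839 = 2*308 + 223, so a_0 = 2.
  308 = 1*223 + 85, so a_1 = 1.
  223 = 2*85 + 53, so a_2 = 2.
  85 = 1*53 + 32, so a_3 = 1.
  53 = 1*32 + 21, so a_4 = 1.
  32 = 1*21 + 11, so a_5 = 1.
  21 = 1*11 + 10, so a_6 = 1.
  11 = 1*10 + 1, so a_7 = 1.
  10 = 10*1 + 0, so a_8 = 10.
so x = [2; 1, 2, 1, 1, 1, 1, 1, 10].
Convergents (p_i = a_i*p_{i-1} + p_{i-2}, q_i = a_i*q_{i-1} + q_{i-2} with p_{-2}=0, p_{-1}=1, q_{-2}=1, q_{-1}=0), until the denominator exceeds 42:
  i=0: a_0=2, p_0 = 2*1 + 0 = 2, q_0 = 2*0 + 1 = 1.
  i=1: a_1=1, p_1 = 1*2 + 1 = 3, q_1 = 1*1 + 0 = 1.
  i=2: a_2=2, p_2 = 2*3 + 2 = 8, q_2 = 2*1 + 1 = 3.
  i=3: a_3=1, p_3 = 1*8 + 3 = 11, q_3 = 1*3 + 1 = 4.
  i=4: a_4=1, p_4 = 1*11 + 8 = 19, q_4 = 1*4 + 3 = 7.
  i=5: a_5=1, p_5 = 1*19 + 11 = 30, q_5 = 1*7 + 4 = 11.
  i=6: a_6=1, p_6 = 1*30 + 19 = 49, q_6 = 1*11 + 7 = 18.
  i=7: a_7=1, p_7 = 1*49 + 30 = 79, q_7 = 1*18 + 11 = 29.
  i=8: a_8=10, p_8 = 10*79 + 49 = 839, q_8 = 10*29 + 18 = 308.
q_8 = 308 > 42, so the last convergent with denominator <= 42 is p_7/q_7 = 79/29.
The closest fraction with denominator <= 42 is either p_7/q_7 or the intermediate fraction (k*p_7 + p_6)/(k*q_7 + q_6) with the largest k >= 1 whose denominator stays <= 42; these approach x as k grows, and every other convergent or intermediate fraction in range is farther away.
Largest k: floor((42 - q_6)/q_7) = floor((42 - 18)/29) = 0.
Since k = 0, no intermediate fraction beyond p_7/q_7 has denominator <= 42, so the convergent 79/29 is the closest (its error is |839*29 - 79*308|/(308*29) = 1/8932).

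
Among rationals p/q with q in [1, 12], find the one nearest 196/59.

10/3

Expand x = 196/59 as a continued fraction with the Euclidean algorithm:
  196 = 3*59 + 19, so a_0 = 3.
  59 = 3*19 + 2, so a_1 = 3.
  19 = 9*2 + 1, so a_2 = 9.
  2 = 2*1 + 0, so a_3 = 2.
so x = [3; 3, 9, 2].
Convergents (p_i = a_i*p_{i-1} + p_{i-2}, q_i = a_i*q_{i-1} + q_{i-2} with p_{-2}=0, p_{-1}=1, q_{-2}=1, q_{-1}=0), until the denominator exceeds 12:
  i=0: a_0=3, p_0 = 3*1 + 0 = 3, q_0 = 3*0 + 1 = 1.
  i=1: a_1=3, p_1 = 3*3 + 1 = 10, q_1 = 3*1 + 0 = 3.
  i=2: a_2=9, p_2 = 9*10 + 3 = 93, q_2 = 9*3 + 1 = 28.
q_2 = 28 > 12, so the last convergent with denominator <= 12 is p_1/q_1 = 10/3.
The closest fraction with denominator <= 12 is either p_1/q_1 or the intermediate fraction (k*p_1 + p_0)/(k*q_1 + q_0) with the largest k >= 1 whose denominator stays <= 12; these approach x as k grows, and every other convergent or intermediate fraction in range is farther away.
Largest k: floor((12 - q_0)/q_1) = floor((12 - 1)/3) = 3.
That gives (3*10 + 3)/(3*3 + 1) = 33/10.
Compare the errors: |x - 10/3| = |196*3 - 10*59|/(59*3) = 2/177, and |x - 33/10| = |196*10 - 33*59|/(59*10) = 13/590.
Cross-multiplying, 2*590 = 1180 < 2301 = 13*177, so 2/177 is smaller: the convergent 10/3 is closer to x than 33/10.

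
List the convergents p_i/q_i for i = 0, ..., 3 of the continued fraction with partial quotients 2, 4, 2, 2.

2/1, 9/4, 20/9, 49/22

Using the convergent recurrence p_i = a_i*p_{i-1} + p_{i-2}, q_i = a_i*q_{i-1} + q_{i-2} with p_{-2}=0, p_{-1}=1, q_{-2}=1, q_{-1}=0:
  i=0: a_0=2, p_0 = 2*1 + 0 = 2, q_0 = 2*0 + 1 = 1.
  i=1: a_1=4, p_1 = 4*2 + 1 = 9, q_1 = 4*1 + 0 = 4.
  i=2: a_2=2, p_2 = 2*9 + 2 = 20, q_2 = 2*4 + 1 = 9.
  i=3: a_3=2, p_3 = 2*20 + 9 = 49, q_3 = 2*9 + 4 = 22.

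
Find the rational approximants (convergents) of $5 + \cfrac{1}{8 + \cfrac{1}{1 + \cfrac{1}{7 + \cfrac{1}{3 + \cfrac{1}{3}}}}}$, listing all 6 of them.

Using the convergent recurrence p_i = a_i*p_{i-1} + p_{i-2}, q_i = a_i*q_{i-1} + q_{i-2} with p_{-2}=0, p_{-1}=1, q_{-2}=1, q_{-1}=0:
  i=0: a_0=5, p_0 = 5*1 + 0 = 5, q_0 = 5*0 + 1 = 1.
  i=1: a_1=8, p_1 = 8*5 + 1 = 41, q_1 = 8*1 + 0 = 8.
  i=2: a_2=1, p_2 = 1*41 + 5 = 46, q_2 = 1*8 + 1 = 9.
  i=3: a_3=7, p_3 = 7*46 + 41 = 363, q_3 = 7*9 + 8 = 71.
  i=4: a_4=3, p_4 = 3*363 + 46 = 1135, q_4 = 3*71 + 9 = 222.
  i=5: a_5=3, p_5 = 3*1135 + 363 = 3768, q_5 = 3*222 + 71 = 737.

5/1, 41/8, 46/9, 363/71, 1135/222, 3768/737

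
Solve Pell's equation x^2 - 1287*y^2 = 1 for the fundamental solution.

First expand sqrt(1287) as a continued fraction. With x_i = (sqrt(1287) + m_i)/d_i and (m_0, d_0) = (0, 1): a_0 = floor(sqrt(1287)) = 35, since 35^2 = 1225 <= 1287 < 1296 = 36^2.
Iterate m_{i+1} = d_i*a_i - m_i, d_{i+1} = (1287 - m_{i+1}^2)/d_i, a_{i+1} = floor((a_0 + m_{i+1})/d_{i+1}):
  m_1 = 1*35 - 0 = 35, d_1 = (1287 - 35^2)/1 = 62/1 = 62, a_1 = floor((35 + 35)/62) = 1.
  m_2 = 62*1 - 35 = 27, d_2 = (1287 - 27^2)/62 = 558/62 = 9, a_2 = floor((35 + 27)/9) = 6.
  m_3 = 9*6 - 27 = 27, d_3 = (1287 - 27^2)/9 = 558/9 = 62, a_3 = floor((35 + 27)/62) = 1.
  m_4 = 62*1 - 27 = 35, d_4 = (1287 - 35^2)/62 = 62/62 = 1, a_4 = floor((35 + 35)/1) = 70.
  m_5 = 1*70 - 35 = 35, d_5 = (1287 - 35^2)/1 = 62/1 = 62: (m_5, d_5) = (m_1, d_1) = (35, 62), so from here the quotients repeat a_1, ..., a_4; the period length is 4.
So sqrt(1287) = [35; (1, 6, 1, 70)] with period length k = 4.
k is even, so the fundamental solution of x^2 - 1287y^2 = 1 is (p_{k-1}, q_{k-1}) = (p_3, q_3); compute convergents through index 3.
Convergents (p_i = a_i*p_{i-1} + p_{i-2}, q_i = a_i*q_{i-1} + q_{i-2} with p_{-2}=0, p_{-1}=1, q_{-2}=1, q_{-1}=0):
  i=0: a_0=35, p_0 = 35*1 + 0 = 35, q_0 = 35*0 + 1 = 1.
  i=1: a_1=1, p_1 = 1*35 + 1 = 36, q_1 = 1*1 + 0 = 1.
  i=2: a_2=6, p_2 = 6*36 + 35 = 251, q_2 = 6*1 + 1 = 7.
  i=3: a_3=1, p_3 = 1*251 + 36 = 287, q_3 = 1*7 + 1 = 8.
Check: 287^2 - 1287*8^2 = 82369 - 82368 = 1, so (x, y) = (287, 8) solves the equation, and by the theorem it is the least positive solution.

(x, y) = (287, 8)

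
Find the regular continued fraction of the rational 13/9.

Run the Euclidean algorithm on 13 and 9; the successive quotients are the partial quotients a_0, a_1, ... (each step inverts the fractional part left over by the previous one):
  13 = 1*9 + 4, so a_0 = 1.
  9 = 2*4 + 1, so a_1 = 2.
  4 = 4*1 + 0, so a_2 = 4.
The remainder reaches 0 after 3 divisions, so the expansion has 3 partial quotients, read off in order.

[1; 2, 4]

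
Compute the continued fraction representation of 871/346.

[2; 1, 1, 13, 1, 11]

Run the Euclidean algorithm on 871 and 346; the successive quotients are the partial quotients a_0, a_1, ... (each step inverts the fractional part left over by the previous one):
  871 = 2*346 + 179, so a_0 = 2.
  346 = 1*179 + 167, so a_1 = 1.
  179 = 1*167 + 12, so a_2 = 1.
  167 = 13*12 + 11, so a_3 = 13.
  12 = 1*11 + 1, so a_4 = 1.
  11 = 11*1 + 0, so a_5 = 11.
The remainder reaches 0 after 6 divisions, so the expansion has 6 partial quotients, read off in order.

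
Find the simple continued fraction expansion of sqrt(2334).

Write x_i = (sqrt(2334) + m_i)/d_i with (m_0, d_0) = (0, 1). a_0 = floor(sqrt(2334)) = 48, since 48^2 = 2304 <= 2334 < 2401 = 49^2.
Iterate m_{i+1} = d_i*a_i - m_i, d_{i+1} = (2334 - m_{i+1}^2)/d_i, a_{i+1} = floor((a_0 + m_{i+1})/d_{i+1}):
  m_1 = 1*48 - 0 = 48, d_1 = (2334 - 48^2)/1 = 30/1 = 30, a_1 = floor((48 + 48)/30) = 3.
  m_2 = 30*3 - 48 = 42, d_2 = (2334 - 42^2)/30 = 570/30 = 19, a_2 = floor((48 + 42)/19) = 4.
  m_3 = 19*4 - 42 = 34, d_3 = (2334 - 34^2)/19 = 1178/19 = 62, a_3 = floor((48 + 34)/62) = 1.
  m_4 = 62*1 - 34 = 28, d_4 = (2334 - 28^2)/62 = 1550/62 = 25, a_4 = floor((48 + 28)/25) = 3.
  m_5 = 25*3 - 28 = 47, d_5 = (2334 - 47^2)/25 = 125/25 = 5, a_5 = floor((48 + 47)/5) = 19.
  m_6 = 5*19 - 47 = 48, d_6 = (2334 - 48^2)/5 = 30/5 = 6, a_6 = floor((48 + 48)/6) = 16.
  m_7 = 6*16 - 48 = 48, d_7 = (2334 - 48^2)/6 = 30/6 = 5, a_7 = floor((48 + 48)/5) = 19.
  m_8 = 5*19 - 48 = 47, d_8 = (2334 - 47^2)/5 = 125/5 = 25, a_8 = floor((48 + 47)/25) = 3.
  m_9 = 25*3 - 47 = 28, d_9 = (2334 - 28^2)/25 = 1550/25 = 62, a_9 = floor((48 + 28)/62) = 1.
  m_10 = 62*1 - 28 = 34, d_10 = (2334 - 34^2)/62 = 1178/62 = 19, a_10 = floor((48 + 34)/19) = 4.
  m_11 = 19*4 - 34 = 42, d_11 = (2334 - 42^2)/19 = 570/19 = 30, a_11 = floor((48 + 42)/30) = 3.
  m_12 = 30*3 - 42 = 48, d_12 = (2334 - 48^2)/30 = 30/30 = 1, a_12 = floor((48 + 48)/1) = 96.
  m_13 = 1*96 - 48 = 48, d_13 = (2334 - 48^2)/1 = 30/1 = 30: (m_13, d_13) = (m_1, d_1) = (48, 30), so from here the quotients repeat a_1, ..., a_12; the period length is 12.
Hence the expansion of sqrt(2334) is a_0 = 48 followed by the repeating block 3, 4, 1, 3, 19, 16, 19, 3, 1, 4, 3, 96 (period 12).

[48; (3, 4, 1, 3, 19, 16, 19, 3, 1, 4, 3, 96)]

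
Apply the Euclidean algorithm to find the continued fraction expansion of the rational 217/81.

Run the Euclidean algorithm on 217 and 81; the successive quotients are the partial quotients a_0, a_1, ... (each step inverts the fractional part left over by the previous one):
  217 = 2*81 + 55, so a_0 = 2.
  81 = 1*55 + 26, so a_1 = 1.
  55 = 2*26 + 3, so a_2 = 2.
  26 = 8*3 + 2, so a_3 = 8.
  3 = 1*2 + 1, so a_4 = 1.
  2 = 2*1 + 0, so a_5 = 2.
The remainder reaches 0 after 6 divisions, so the expansion has 6 partial quotients, read off in order.

[2; 1, 2, 8, 1, 2]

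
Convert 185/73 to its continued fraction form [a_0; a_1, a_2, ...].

Run the Euclidean algorithm on 185 and 73; the successive quotients are the partial quotients a_0, a_1, ... (each step inverts the fractional part left over by the previous one):
  185 = 2*73 + 39, so a_0 = 2.
  73 = 1*39 + 34, so a_1 = 1.
  39 = 1*34 + 5, so a_2 = 1.
  34 = 6*5 + 4, so a_3 = 6.
  5 = 1*4 + 1, so a_4 = 1.
  4 = 4*1 + 0, so a_5 = 4.
The remainder reaches 0 after 6 divisions, so the expansion has 6 partial quotients, read off in order.

[2; 1, 1, 6, 1, 4]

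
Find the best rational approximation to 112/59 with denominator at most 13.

Expand x = 112/59 as a continued fraction with the Euclidean algorithm:
  112 = 1*59 + 53, so a_0 = 1.
  59 = 1*53 + 6, so a_1 = 1.
  53 = 8*6 + 5, so a_2 = 8.
  6 = 1*5 + 1, so a_3 = 1.
  5 = 5*1 + 0, so a_4 = 5.
so x = [1; 1, 8, 1, 5].
Convergents (p_i = a_i*p_{i-1} + p_{i-2}, q_i = a_i*q_{i-1} + q_{i-2} with p_{-2}=0, p_{-1}=1, q_{-2}=1, q_{-1}=0), until the denominator exceeds 13:
  i=0: a_0=1, p_0 = 1*1 + 0 = 1, q_0 = 1*0 + 1 = 1.
  i=1: a_1=1, p_1 = 1*1 + 1 = 2, q_1 = 1*1 + 0 = 1.
  i=2: a_2=8, p_2 = 8*2 + 1 = 17, q_2 = 8*1 + 1 = 9.
  i=3: a_3=1, p_3 = 1*17 + 2 = 19, q_3 = 1*9 + 1 = 10.
  i=4: a_4=5, p_4 = 5*19 + 17 = 112, q_4 = 5*10 + 9 = 59.
q_4 = 59 > 13, so the last convergent with denominator <= 13 is p_3/q_3 = 19/10.
The closest fraction with denominator <= 13 is either p_3/q_3 or the intermediate fraction (k*p_3 + p_2)/(k*q_3 + q_2) with the largest k >= 1 whose denominator stays <= 13; these approach x as k grows, and every other convergent or intermediate fraction in range is farther away.
Largest k: floor((13 - q_2)/q_3) = floor((13 - 9)/10) = 0.
Since k = 0, no intermediate fraction beyond p_3/q_3 has denominator <= 13, so the convergent 19/10 is the closest (its error is |112*10 - 19*59|/(59*10) = 1/590).

19/10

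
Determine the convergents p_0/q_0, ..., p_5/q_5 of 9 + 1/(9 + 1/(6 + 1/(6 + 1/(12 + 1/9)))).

Using the convergent recurrence p_i = a_i*p_{i-1} + p_{i-2}, q_i = a_i*q_{i-1} + q_{i-2} with p_{-2}=0, p_{-1}=1, q_{-2}=1, q_{-1}=0:
  i=0: a_0=9, p_0 = 9*1 + 0 = 9, q_0 = 9*0 + 1 = 1.
  i=1: a_1=9, p_1 = 9*9 + 1 = 82, q_1 = 9*1 + 0 = 9.
  i=2: a_2=6, p_2 = 6*82 + 9 = 501, q_2 = 6*9 + 1 = 55.
  i=3: a_3=6, p_3 = 6*501 + 82 = 3088, q_3 = 6*55 + 9 = 339.
  i=4: a_4=12, p_4 = 12*3088 + 501 = 37557, q_4 = 12*339 + 55 = 4123.
  i=5: a_5=9, p_5 = 9*37557 + 3088 = 341101, q_5 = 9*4123 + 339 = 37446.

9/1, 82/9, 501/55, 3088/339, 37557/4123, 341101/37446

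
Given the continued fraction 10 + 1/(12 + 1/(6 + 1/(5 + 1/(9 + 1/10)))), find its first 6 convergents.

Using the convergent recurrence p_i = a_i*p_{i-1} + p_{i-2}, q_i = a_i*q_{i-1} + q_{i-2} with p_{-2}=0, p_{-1}=1, q_{-2}=1, q_{-1}=0:
  i=0: a_0=10, p_0 = 10*1 + 0 = 10, q_0 = 10*0 + 1 = 1.
  i=1: a_1=12, p_1 = 12*10 + 1 = 121, q_1 = 12*1 + 0 = 12.
  i=2: a_2=6, p_2 = 6*121 + 10 = 736, q_2 = 6*12 + 1 = 73.
  i=3: a_3=5, p_3 = 5*736 + 121 = 3801, q_3 = 5*73 + 12 = 377.
  i=4: a_4=9, p_4 = 9*3801 + 736 = 34945, q_4 = 9*377 + 73 = 3466.
  i=5: a_5=10, p_5 = 10*34945 + 3801 = 353251, q_5 = 10*3466 + 377 = 35037.

10/1, 121/12, 736/73, 3801/377, 34945/3466, 353251/35037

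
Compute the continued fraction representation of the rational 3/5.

[0; 1, 1, 2]

Run the Euclidean algorithm on 3 and 5; the successive quotients are the partial quotients a_0, a_1, ... (each step inverts the fractional part left over by the previous one):
  3 = 0*5 + 3, so a_0 = 0.
  5 = 1*3 + 2, so a_1 = 1.
  3 = 1*2 + 1, so a_2 = 1.
  2 = 2*1 + 0, so a_3 = 2.
The remainder reaches 0 after 4 divisions, so the expansion has 4 partial quotients, read off in order.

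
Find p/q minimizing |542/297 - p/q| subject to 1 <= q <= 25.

42/23

Expand x = 542/297 as a continued fraction with the Euclidean algorithm:
  542 = 1*297 + 245, so a_0 = 1.
  297 = 1*245 + 52, so a_1 = 1.
  245 = 4*52 + 37, so a_2 = 4.
  52 = 1*37 + 15, so a_3 = 1.
  37 = 2*15 + 7, so a_4 = 2.
  15 = 2*7 + 1, so a_5 = 2.
  7 = 7*1 + 0, so a_6 = 7.
so x = [1; 1, 4, 1, 2, 2, 7].
Convergents (p_i = a_i*p_{i-1} + p_{i-2}, q_i = a_i*q_{i-1} + q_{i-2} with p_{-2}=0, p_{-1}=1, q_{-2}=1, q_{-1}=0), until the denominator exceeds 25:
  i=0: a_0=1, p_0 = 1*1 + 0 = 1, q_0 = 1*0 + 1 = 1.
  i=1: a_1=1, p_1 = 1*1 + 1 = 2, q_1 = 1*1 + 0 = 1.
  i=2: a_2=4, p_2 = 4*2 + 1 = 9, q_2 = 4*1 + 1 = 5.
  i=3: a_3=1, p_3 = 1*9 + 2 = 11, q_3 = 1*5 + 1 = 6.
  i=4: a_4=2, p_4 = 2*11 + 9 = 31, q_4 = 2*6 + 5 = 17.
  i=5: a_5=2, p_5 = 2*31 + 11 = 73, q_5 = 2*17 + 6 = 40.
q_5 = 40 > 25, so the last convergent with denominator <= 25 is p_4/q_4 = 31/17.
The closest fraction with denominator <= 25 is either p_4/q_4 or the intermediate fraction (k*p_4 + p_3)/(k*q_4 + q_3) with the largest k >= 1 whose denominator stays <= 25; these approach x as k grows, and every other convergent or intermediate fraction in range is farther away.
Largest k: floor((25 - q_3)/q_4) = floor((25 - 6)/17) = 1.
That gives (1*31 + 11)/(1*17 + 6) = 42/23.
Compare the errors: |x - 31/17| = |542*17 - 31*297|/(297*17) = 7/5049, and |x - 42/23| = |542*23 - 42*297|/(297*23) = 8/6831.
Cross-multiplying, 8*5049 = 40392 < 47817 = 7*6831, so 8/6831 is smaller: the intermediate fraction 42/23 is closer to x than 31/17.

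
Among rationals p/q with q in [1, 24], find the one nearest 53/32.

Expand x = 53/32 as a continued fraction with the Euclidean algorithm:
  53 = 1*32 + 21, so a_0 = 1.
  32 = 1*21 + 11, so a_1 = 1.
  21 = 1*11 + 10, so a_2 = 1.
  11 = 1*10 + 1, so a_3 = 1.
  10 = 10*1 + 0, so a_4 = 10.
so x = [1; 1, 1, 1, 10].
Convergents (p_i = a_i*p_{i-1} + p_{i-2}, q_i = a_i*q_{i-1} + q_{i-2} with p_{-2}=0, p_{-1}=1, q_{-2}=1, q_{-1}=0), until the denominator exceeds 24:
  i=0: a_0=1, p_0 = 1*1 + 0 = 1, q_0 = 1*0 + 1 = 1.
  i=1: a_1=1, p_1 = 1*1 + 1 = 2, q_1 = 1*1 + 0 = 1.
  i=2: a_2=1, p_2 = 1*2 + 1 = 3, q_2 = 1*1 + 1 = 2.
  i=3: a_3=1, p_3 = 1*3 + 2 = 5, q_3 = 1*2 + 1 = 3.
  i=4: a_4=10, p_4 = 10*5 + 3 = 53, q_4 = 10*3 + 2 = 32.
q_4 = 32 > 24, so the last convergent with denominator <= 24 is p_3/q_3 = 5/3.
The closest fraction with denominator <= 24 is either p_3/q_3 or the intermediate fraction (k*p_3 + p_2)/(k*q_3 + q_2) with the largest k >= 1 whose denominator stays <= 24; these approach x as k grows, and every other convergent or intermediate fraction in range is farther away.
Largest k: floor((24 - q_2)/q_3) = floor((24 - 2)/3) = 7.
That gives (7*5 + 3)/(7*3 + 2) = 38/23.
Compare the errors: |x - 5/3| = |53*3 - 5*32|/(32*3) = 1/96, and |x - 38/23| = |53*23 - 38*32|/(32*23) = 3/736.
Cross-multiplying, 3*96 = 288 < 736 = 1*736, so 3/736 is smaller: the intermediate fraction 38/23 is closer to x than 5/3.

38/23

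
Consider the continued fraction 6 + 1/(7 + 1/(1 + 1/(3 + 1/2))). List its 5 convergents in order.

Using the convergent recurrence p_i = a_i*p_{i-1} + p_{i-2}, q_i = a_i*q_{i-1} + q_{i-2} with p_{-2}=0, p_{-1}=1, q_{-2}=1, q_{-1}=0:
  i=0: a_0=6, p_0 = 6*1 + 0 = 6, q_0 = 6*0 + 1 = 1.
  i=1: a_1=7, p_1 = 7*6 + 1 = 43, q_1 = 7*1 + 0 = 7.
  i=2: a_2=1, p_2 = 1*43 + 6 = 49, q_2 = 1*7 + 1 = 8.
  i=3: a_3=3, p_3 = 3*49 + 43 = 190, q_3 = 3*8 + 7 = 31.
  i=4: a_4=2, p_4 = 2*190 + 49 = 429, q_4 = 2*31 + 8 = 70.

6/1, 43/7, 49/8, 190/31, 429/70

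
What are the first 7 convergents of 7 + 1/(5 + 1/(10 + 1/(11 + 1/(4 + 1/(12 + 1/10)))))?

Using the convergent recurrence p_i = a_i*p_{i-1} + p_{i-2}, q_i = a_i*q_{i-1} + q_{i-2} with p_{-2}=0, p_{-1}=1, q_{-2}=1, q_{-1}=0:
  i=0: a_0=7, p_0 = 7*1 + 0 = 7, q_0 = 7*0 + 1 = 1.
  i=1: a_1=5, p_1 = 5*7 + 1 = 36, q_1 = 5*1 + 0 = 5.
  i=2: a_2=10, p_2 = 10*36 + 7 = 367, q_2 = 10*5 + 1 = 51.
  i=3: a_3=11, p_3 = 11*367 + 36 = 4073, q_3 = 11*51 + 5 = 566.
  i=4: a_4=4, p_4 = 4*4073 + 367 = 16659, q_4 = 4*566 + 51 = 2315.
  i=5: a_5=12, p_5 = 12*16659 + 4073 = 203981, q_5 = 12*2315 + 566 = 28346.
  i=6: a_6=10, p_6 = 10*203981 + 16659 = 2056469, q_6 = 10*28346 + 2315 = 285775.

7/1, 36/5, 367/51, 4073/566, 16659/2315, 203981/28346, 2056469/285775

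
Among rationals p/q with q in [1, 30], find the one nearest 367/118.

28/9

Expand x = 367/118 as a continued fraction with the Euclidean algorithm:
  367 = 3*118 + 13, so a_0 = 3.
  118 = 9*13 + 1, so a_1 = 9.
  13 = 13*1 + 0, so a_2 = 13.
so x = [3; 9, 13].
Convergents (p_i = a_i*p_{i-1} + p_{i-2}, q_i = a_i*q_{i-1} + q_{i-2} with p_{-2}=0, p_{-1}=1, q_{-2}=1, q_{-1}=0), until the denominator exceeds 30:
  i=0: a_0=3, p_0 = 3*1 + 0 = 3, q_0 = 3*0 + 1 = 1.
  i=1: a_1=9, p_1 = 9*3 + 1 = 28, q_1 = 9*1 + 0 = 9.
  i=2: a_2=13, p_2 = 13*28 + 3 = 367, q_2 = 13*9 + 1 = 118.
q_2 = 118 > 30, so the last convergent with denominator <= 30 is p_1/q_1 = 28/9.
The closest fraction with denominator <= 30 is either p_1/q_1 or the intermediate fraction (k*p_1 + p_0)/(k*q_1 + q_0) with the largest k >= 1 whose denominator stays <= 30; these approach x as k grows, and every other convergent or intermediate fraction in range is farther away.
Largest k: floor((30 - q_0)/q_1) = floor((30 - 1)/9) = 3.
That gives (3*28 + 3)/(3*9 + 1) = 87/28.
Compare the errors: |x - 28/9| = |367*9 - 28*118|/(118*9) = 1/1062, and |x - 87/28| = |367*28 - 87*118|/(118*28) = 10/3304.
Cross-multiplying, 1*3304 = 3304 < 10620 = 10*1062, so 1/1062 is smaller: the convergent 28/9 is closer to x than 87/28.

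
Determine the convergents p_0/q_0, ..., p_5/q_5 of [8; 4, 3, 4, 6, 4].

Using the convergent recurrence p_i = a_i*p_{i-1} + p_{i-2}, q_i = a_i*q_{i-1} + q_{i-2} with p_{-2}=0, p_{-1}=1, q_{-2}=1, q_{-1}=0:
  i=0: a_0=8, p_0 = 8*1 + 0 = 8, q_0 = 8*0 + 1 = 1.
  i=1: a_1=4, p_1 = 4*8 + 1 = 33, q_1 = 4*1 + 0 = 4.
  i=2: a_2=3, p_2 = 3*33 + 8 = 107, q_2 = 3*4 + 1 = 13.
  i=3: a_3=4, p_3 = 4*107 + 33 = 461, q_3 = 4*13 + 4 = 56.
  i=4: a_4=6, p_4 = 6*461 + 107 = 2873, q_4 = 6*56 + 13 = 349.
  i=5: a_5=4, p_5 = 4*2873 + 461 = 11953, q_5 = 4*349 + 56 = 1452.

8/1, 33/4, 107/13, 461/56, 2873/349, 11953/1452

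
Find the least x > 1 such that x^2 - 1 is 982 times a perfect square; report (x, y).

(x, y) = (8837, 282)

First expand sqrt(982) as a continued fraction. With x_i = (sqrt(982) + m_i)/d_i and (m_0, d_0) = (0, 1): a_0 = floor(sqrt(982)) = 31, since 31^2 = 961 <= 982 < 1024 = 32^2.
Iterate m_{i+1} = d_i*a_i - m_i, d_{i+1} = (982 - m_{i+1}^2)/d_i, a_{i+1} = floor((a_0 + m_{i+1})/d_{i+1}):
  m_1 = 1*31 - 0 = 31, d_1 = (982 - 31^2)/1 = 21/1 = 21, a_1 = floor((31 + 31)/21) = 2.
  m_2 = 21*2 - 31 = 11, d_2 = (982 - 11^2)/21 = 861/21 = 41, a_2 = floor((31 + 11)/41) = 1.
  m_3 = 41*1 - 11 = 30, d_3 = (982 - 30^2)/41 = 82/41 = 2, a_3 = floor((31 + 30)/2) = 30.
  m_4 = 2*30 - 30 = 30, d_4 = (982 - 30^2)/2 = 82/2 = 41, a_4 = floor((31 + 30)/41) = 1.
  m_5 = 41*1 - 30 = 11, d_5 = (982 - 11^2)/41 = 861/41 = 21, a_5 = floor((31 + 11)/21) = 2.
  m_6 = 21*2 - 11 = 31, d_6 = (982 - 31^2)/21 = 21/21 = 1, a_6 = floor((31 + 31)/1) = 62.
  m_7 = 1*62 - 31 = 31, d_7 = (982 - 31^2)/1 = 21/1 = 21: (m_7, d_7) = (m_1, d_1) = (31, 21), so from here the quotients repeat a_1, ..., a_6; the period length is 6.
So sqrt(982) = [31; (2, 1, 30, 1, 2, 62)] with period length k = 6.
k is even, so the fundamental solution of x^2 - 982y^2 = 1 is (p_{k-1}, q_{k-1}) = (p_5, q_5); compute convergents through index 5.
Convergents (p_i = a_i*p_{i-1} + p_{i-2}, q_i = a_i*q_{i-1} + q_{i-2} with p_{-2}=0, p_{-1}=1, q_{-2}=1, q_{-1}=0):
  i=0: a_0=31, p_0 = 31*1 + 0 = 31, q_0 = 31*0 + 1 = 1.
  i=1: a_1=2, p_1 = 2*31 + 1 = 63, q_1 = 2*1 + 0 = 2.
  i=2: a_2=1, p_2 = 1*63 + 31 = 94, q_2 = 1*2 + 1 = 3.
  i=3: a_3=30, p_3 = 30*94 + 63 = 2883, q_3 = 30*3 + 2 = 92.
  i=4: a_4=1, p_4 = 1*2883 + 94 = 2977, q_4 = 1*92 + 3 = 95.
  i=5: a_5=2, p_5 = 2*2977 + 2883 = 8837, q_5 = 2*95 + 92 = 282.
Check: 8837^2 - 982*282^2 = 78092569 - 78092568 = 1, so (x, y) = (8837, 282) solves the equation, and by the theorem it is the least positive solution.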